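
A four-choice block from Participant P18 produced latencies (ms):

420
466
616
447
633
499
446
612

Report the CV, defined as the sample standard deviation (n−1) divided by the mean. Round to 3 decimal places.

0.171

n = 8, Σ = 4139, M = 517.3750
Σ(x−M)² = 54555.875; s = √(54555.875/7) = 88.2819
CV = 88.2819 / 517.3750 = 0.17063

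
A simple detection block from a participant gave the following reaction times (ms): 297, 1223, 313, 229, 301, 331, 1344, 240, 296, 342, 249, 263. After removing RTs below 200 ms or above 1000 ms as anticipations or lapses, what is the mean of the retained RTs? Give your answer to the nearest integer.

286 ms

Excluded: 1223, 1344
Retained (n=10): Σ = 2861
Mean = 2861/10 = 286.1000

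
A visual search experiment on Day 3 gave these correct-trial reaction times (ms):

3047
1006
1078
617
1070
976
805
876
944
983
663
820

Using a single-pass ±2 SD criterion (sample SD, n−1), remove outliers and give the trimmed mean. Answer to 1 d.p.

894.4 ms

n = 12, ΣRT = 12885, M = 1073.750
Σ(x−M)² = 4486020.25; s = √(4486020.25/11) = 638.608
Cutoffs: 1073.750 ± 2·638.608 → [-203.5, 2351.0]
Outside: 3047 → excluded.
Retained (n=11): Σ = 9838, mean = 9838/11 = 894.364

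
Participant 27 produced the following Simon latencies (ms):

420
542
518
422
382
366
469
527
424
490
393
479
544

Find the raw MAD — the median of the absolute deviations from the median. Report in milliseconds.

Sorted: 366, 382, 393, 420, 422, 424, 469, 479, 490, 518, 527, 542, 544 → median = 469
|x − 469|: 49, 73, 49, 47, 87, 103, 0, 58, 45, 21, 76, 10, 75
Sorted deviations: 0, 10, 21, 45, 47, 49, 49, 58, 73, 75, 76, 87, 103 → MAD = 49

49 ms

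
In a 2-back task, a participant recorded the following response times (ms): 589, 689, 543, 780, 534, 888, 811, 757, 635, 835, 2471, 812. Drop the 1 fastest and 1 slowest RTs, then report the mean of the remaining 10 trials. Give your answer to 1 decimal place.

Sorted: 534, 543, 589, 635, 689, 757, 780, 811, 812, 835, 888, 2471
Drop lowest 1 (534) and highest 1 (2471)
Remaining (n=10): Σ = 7339, mean = 7339/10 = 733.900

733.9 ms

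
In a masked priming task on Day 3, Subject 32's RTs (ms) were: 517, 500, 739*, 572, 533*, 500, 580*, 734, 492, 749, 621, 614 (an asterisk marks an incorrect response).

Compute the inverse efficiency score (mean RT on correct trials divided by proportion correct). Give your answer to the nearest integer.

785 ms

Correct trials (n=9): 517, 500, 572, 500, 734, 492, 749, 621, 614
Mean correct RT = 5299/9 = 588.7778 ms
Proportion correct = 9/12
IES = 588.7778 / (9/12) = 785.037 ms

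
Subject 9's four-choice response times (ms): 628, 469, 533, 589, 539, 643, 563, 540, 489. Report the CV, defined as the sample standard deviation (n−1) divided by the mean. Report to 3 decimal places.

0.105

n = 9, Σ = 4993, M = 554.7778
Σ(x−M)² = 27009.556; s = √(27009.556/8) = 58.1050
CV = 58.1050 / 554.7778 = 0.10474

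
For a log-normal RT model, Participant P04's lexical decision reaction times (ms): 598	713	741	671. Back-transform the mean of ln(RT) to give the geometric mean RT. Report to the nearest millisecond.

679 ms

ln(RT): 6.3936, 6.5695, 6.6080, 6.5088
Mean ln(RT) = 26.0798/4 = 6.51996
Geometric mean = exp(6.51996) = 678.55 ms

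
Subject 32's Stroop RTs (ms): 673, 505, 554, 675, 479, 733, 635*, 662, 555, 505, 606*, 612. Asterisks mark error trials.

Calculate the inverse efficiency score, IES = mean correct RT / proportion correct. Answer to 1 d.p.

Correct trials (n=10): 673, 505, 554, 675, 479, 733, 662, 555, 505, 612
Mean correct RT = 5953/10 = 595.3000 ms
Proportion correct = 10/12
IES = 595.3000 / (10/12) = 714.360 ms

714.4 ms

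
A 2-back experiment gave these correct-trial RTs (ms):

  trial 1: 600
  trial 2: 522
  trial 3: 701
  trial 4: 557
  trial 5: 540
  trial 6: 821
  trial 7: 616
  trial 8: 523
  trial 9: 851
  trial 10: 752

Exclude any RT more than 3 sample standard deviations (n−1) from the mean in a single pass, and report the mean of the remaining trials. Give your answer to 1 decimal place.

n = 10, ΣRT = 6483, M = 648.300
Σ(x−M)² = 139536.10; s = √(139536.10/9) = 124.515
Cutoffs: 648.300 ± 3·124.515 → [274.8, 1021.8]
No RTs fall outside the cutoffs; all 10 retained. Mean = 6483/10 = 648.300

648.3 ms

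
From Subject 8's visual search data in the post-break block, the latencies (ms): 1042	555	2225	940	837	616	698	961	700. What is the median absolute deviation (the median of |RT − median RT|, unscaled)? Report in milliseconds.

Sorted: 555, 616, 698, 700, 837, 940, 961, 1042, 2225 → median = 837
|x − 837|: 205, 282, 1388, 103, 0, 221, 139, 124, 137
Sorted deviations: 0, 103, 124, 137, 139, 205, 221, 282, 1388 → MAD = 139

139 ms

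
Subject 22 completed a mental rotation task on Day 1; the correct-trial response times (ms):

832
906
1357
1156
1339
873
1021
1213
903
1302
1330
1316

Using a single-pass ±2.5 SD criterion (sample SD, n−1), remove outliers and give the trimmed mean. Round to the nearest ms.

n = 12, ΣRT = 13548, M = 1129.000
Σ(x−M)² = 475382.00; s = √(475382.00/11) = 207.886
Cutoffs: 1129.000 ± 2.5·207.886 → [609.3, 1648.7]
No RTs fall outside the cutoffs; all 12 retained. Mean = 13548/12 = 1129.000

1129 ms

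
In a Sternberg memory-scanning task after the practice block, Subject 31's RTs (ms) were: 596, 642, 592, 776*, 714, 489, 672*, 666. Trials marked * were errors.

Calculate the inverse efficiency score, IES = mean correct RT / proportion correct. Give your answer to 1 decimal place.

822.0 ms

Correct trials (n=6): 596, 642, 592, 714, 489, 666
Mean correct RT = 3699/6 = 616.5000 ms
Proportion correct = 6/8
IES = 616.5000 / (6/8) = 822.000 ms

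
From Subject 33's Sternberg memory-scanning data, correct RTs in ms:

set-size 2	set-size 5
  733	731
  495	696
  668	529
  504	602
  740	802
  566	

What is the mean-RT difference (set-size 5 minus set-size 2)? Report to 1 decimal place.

M(set-size 2) = 3706/6 = 617.667
M(set-size 5) = 3360/5 = 672.000
Difference = 672.000 − 617.667 = 54.333 ms

54.3 ms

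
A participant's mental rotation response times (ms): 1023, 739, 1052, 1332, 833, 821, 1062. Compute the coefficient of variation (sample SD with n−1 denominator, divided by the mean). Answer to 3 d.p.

n = 7, Σ = 6862, M = 980.2857
Σ(x−M)² = 242631.429; s = √(242631.429/6) = 201.0934
CV = 201.0934 / 980.2857 = 0.20514

0.205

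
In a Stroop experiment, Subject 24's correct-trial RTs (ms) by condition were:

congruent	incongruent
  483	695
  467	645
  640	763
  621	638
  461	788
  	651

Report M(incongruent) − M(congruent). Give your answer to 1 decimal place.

162.3 ms

M(congruent) = 2672/5 = 534.400
M(incongruent) = 4180/6 = 696.667
Difference = 696.667 − 534.400 = 162.267 ms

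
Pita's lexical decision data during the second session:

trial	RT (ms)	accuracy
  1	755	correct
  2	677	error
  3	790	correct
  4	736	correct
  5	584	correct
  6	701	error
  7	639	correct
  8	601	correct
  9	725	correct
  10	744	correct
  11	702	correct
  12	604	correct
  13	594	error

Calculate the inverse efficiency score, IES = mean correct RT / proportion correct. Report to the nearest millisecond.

Correct trials (n=10): 755, 790, 736, 584, 639, 601, 725, 744, 702, 604
Mean correct RT = 6880/10 = 688.0000 ms
Proportion correct = 10/13
IES = 688.0000 / (10/13) = 894.400 ms

894 ms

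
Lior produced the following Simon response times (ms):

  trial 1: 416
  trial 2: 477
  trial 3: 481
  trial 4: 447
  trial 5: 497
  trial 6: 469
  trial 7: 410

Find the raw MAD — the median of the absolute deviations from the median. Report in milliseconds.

22 ms

Sorted: 410, 416, 447, 469, 477, 481, 497 → median = 469
|x − 469|: 53, 8, 12, 22, 28, 0, 59
Sorted deviations: 0, 8, 12, 22, 28, 53, 59 → MAD = 22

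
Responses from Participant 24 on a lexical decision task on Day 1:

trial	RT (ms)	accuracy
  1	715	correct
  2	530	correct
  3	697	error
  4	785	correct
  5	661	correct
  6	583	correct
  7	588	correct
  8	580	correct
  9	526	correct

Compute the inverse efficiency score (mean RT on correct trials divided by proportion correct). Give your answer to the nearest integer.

Correct trials (n=8): 715, 530, 785, 661, 583, 588, 580, 526
Mean correct RT = 4968/8 = 621.0000 ms
Proportion correct = 8/9
IES = 621.0000 / (8/9) = 698.625 ms

699 ms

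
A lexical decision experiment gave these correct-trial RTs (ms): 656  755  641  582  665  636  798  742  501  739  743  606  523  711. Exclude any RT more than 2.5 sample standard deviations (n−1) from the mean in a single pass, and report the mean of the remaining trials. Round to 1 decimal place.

664.1 ms

n = 14, ΣRT = 9298, M = 664.143
Σ(x−M)² = 104311.71; s = √(104311.71/13) = 89.577
Cutoffs: 664.143 ± 2.5·89.577 → [440.2, 888.1]
No RTs fall outside the cutoffs; all 14 retained. Mean = 9298/14 = 664.143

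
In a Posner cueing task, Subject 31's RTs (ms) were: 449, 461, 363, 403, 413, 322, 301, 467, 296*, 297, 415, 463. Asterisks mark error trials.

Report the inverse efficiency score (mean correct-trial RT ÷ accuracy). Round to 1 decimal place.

431.8 ms

Correct trials (n=11): 449, 461, 363, 403, 413, 322, 301, 467, 297, 415, 463
Mean correct RT = 4354/11 = 395.8182 ms
Proportion correct = 11/12
IES = 395.8182 / (11/12) = 431.802 ms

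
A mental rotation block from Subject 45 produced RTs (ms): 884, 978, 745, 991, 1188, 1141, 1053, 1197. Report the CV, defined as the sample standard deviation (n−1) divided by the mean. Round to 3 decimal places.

0.153

n = 8, Σ = 8177, M = 1022.1250
Σ(x−M)² = 171972.875; s = √(171972.875/7) = 156.7404
CV = 156.7404 / 1022.1250 = 0.15335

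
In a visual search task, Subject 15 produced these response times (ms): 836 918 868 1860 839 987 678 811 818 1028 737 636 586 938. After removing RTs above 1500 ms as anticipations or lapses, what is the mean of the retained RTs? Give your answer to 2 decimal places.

Excluded: 1860
Retained (n=13): Σ = 10680
Mean = 10680/13 = 821.5385

821.54 ms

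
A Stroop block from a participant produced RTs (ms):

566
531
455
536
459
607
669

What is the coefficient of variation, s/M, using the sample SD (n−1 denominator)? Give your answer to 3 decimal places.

0.141

n = 7, Σ = 3823, M = 546.1429
Σ(x−M)² = 35424.857; s = √(35424.857/6) = 76.8384
CV = 76.8384 / 546.1429 = 0.14069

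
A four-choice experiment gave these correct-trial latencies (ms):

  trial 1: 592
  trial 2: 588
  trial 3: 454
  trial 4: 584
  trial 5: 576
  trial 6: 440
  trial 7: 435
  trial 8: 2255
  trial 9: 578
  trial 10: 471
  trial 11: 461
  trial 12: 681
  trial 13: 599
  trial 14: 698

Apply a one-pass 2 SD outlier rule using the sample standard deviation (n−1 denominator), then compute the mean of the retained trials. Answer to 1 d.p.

n = 14, ΣRT = 9412, M = 672.286
Σ(x−M)² = 2793664.86; s = √(2793664.86/13) = 463.570
Cutoffs: 672.286 ± 2·463.570 → [-254.9, 1599.4]
Outside: 2255 → excluded.
Retained (n=13): Σ = 7157, mean = 7157/13 = 550.538

550.5 ms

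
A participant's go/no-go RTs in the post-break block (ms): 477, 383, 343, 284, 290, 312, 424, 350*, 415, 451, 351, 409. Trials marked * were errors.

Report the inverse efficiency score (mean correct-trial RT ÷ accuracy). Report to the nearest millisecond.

Correct trials (n=11): 477, 383, 343, 284, 290, 312, 424, 415, 451, 351, 409
Mean correct RT = 4139/11 = 376.2727 ms
Proportion correct = 11/12
IES = 376.2727 / (11/12) = 410.479 ms

410 ms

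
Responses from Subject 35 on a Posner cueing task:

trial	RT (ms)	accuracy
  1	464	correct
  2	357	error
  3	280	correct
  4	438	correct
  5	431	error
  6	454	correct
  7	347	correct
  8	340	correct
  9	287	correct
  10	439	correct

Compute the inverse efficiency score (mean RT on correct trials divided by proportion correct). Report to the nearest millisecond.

476 ms

Correct trials (n=8): 464, 280, 438, 454, 347, 340, 287, 439
Mean correct RT = 3049/8 = 381.1250 ms
Proportion correct = 8/10
IES = 381.1250 / (8/10) = 476.406 ms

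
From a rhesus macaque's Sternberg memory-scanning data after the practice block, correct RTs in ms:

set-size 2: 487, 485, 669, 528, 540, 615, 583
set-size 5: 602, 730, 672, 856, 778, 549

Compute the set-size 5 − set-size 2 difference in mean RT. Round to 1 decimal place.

M(set-size 2) = 3907/7 = 558.143
M(set-size 5) = 4187/6 = 697.833
Difference = 697.833 − 558.143 = 139.690 ms

139.7 ms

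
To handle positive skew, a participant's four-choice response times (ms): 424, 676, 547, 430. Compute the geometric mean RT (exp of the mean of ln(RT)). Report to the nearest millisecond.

510 ms

ln(RT): 6.0497, 6.5162, 6.3044, 6.0638
Mean ln(RT) = 24.9342/4 = 6.23354
Geometric mean = exp(6.23354) = 509.56 ms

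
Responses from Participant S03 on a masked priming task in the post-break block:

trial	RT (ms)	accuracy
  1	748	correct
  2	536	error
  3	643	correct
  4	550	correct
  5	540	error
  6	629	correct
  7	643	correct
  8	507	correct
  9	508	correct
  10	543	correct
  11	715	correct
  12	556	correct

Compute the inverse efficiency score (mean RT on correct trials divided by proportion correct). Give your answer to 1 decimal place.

Correct trials (n=10): 748, 643, 550, 629, 643, 507, 508, 543, 715, 556
Mean correct RT = 6042/10 = 604.2000 ms
Proportion correct = 10/12
IES = 604.2000 / (10/12) = 725.040 ms

725.0 ms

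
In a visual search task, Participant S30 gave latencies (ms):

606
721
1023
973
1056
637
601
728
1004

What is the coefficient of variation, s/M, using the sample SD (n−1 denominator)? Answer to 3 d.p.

0.237

n = 9, Σ = 7349, M = 816.5556
Σ(x−M)² = 299574.222; s = √(299574.222/8) = 193.5117
CV = 193.5117 / 816.5556 = 0.23699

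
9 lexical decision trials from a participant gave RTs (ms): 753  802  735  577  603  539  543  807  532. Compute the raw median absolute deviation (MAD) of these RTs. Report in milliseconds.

71 ms

Sorted: 532, 539, 543, 577, 603, 735, 753, 802, 807 → median = 603
|x − 603|: 150, 199, 132, 26, 0, 64, 60, 204, 71
Sorted deviations: 0, 26, 60, 64, 71, 132, 150, 199, 204 → MAD = 71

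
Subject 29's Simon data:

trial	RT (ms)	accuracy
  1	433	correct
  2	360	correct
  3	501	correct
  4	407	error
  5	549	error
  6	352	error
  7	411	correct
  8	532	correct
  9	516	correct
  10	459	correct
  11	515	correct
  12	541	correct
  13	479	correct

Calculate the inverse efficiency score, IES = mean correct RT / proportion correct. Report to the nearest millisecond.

617 ms

Correct trials (n=10): 433, 360, 501, 411, 532, 516, 459, 515, 541, 479
Mean correct RT = 4747/10 = 474.7000 ms
Proportion correct = 10/13
IES = 474.7000 / (10/13) = 617.110 ms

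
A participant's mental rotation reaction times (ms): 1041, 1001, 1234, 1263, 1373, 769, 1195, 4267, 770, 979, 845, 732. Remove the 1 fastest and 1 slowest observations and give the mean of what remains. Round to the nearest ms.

1047 ms

Sorted: 732, 769, 770, 845, 979, 1001, 1041, 1195, 1234, 1263, 1373, 4267
Drop lowest 1 (732) and highest 1 (4267)
Remaining (n=10): Σ = 10470, mean = 10470/10 = 1047.000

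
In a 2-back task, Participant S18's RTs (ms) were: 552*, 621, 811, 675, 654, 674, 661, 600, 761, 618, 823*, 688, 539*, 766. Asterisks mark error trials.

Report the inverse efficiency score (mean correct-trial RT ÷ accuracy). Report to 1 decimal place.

Correct trials (n=11): 621, 811, 675, 654, 674, 661, 600, 761, 618, 688, 766
Mean correct RT = 7529/11 = 684.4545 ms
Proportion correct = 11/14
IES = 684.4545 / (11/14) = 871.124 ms

871.1 ms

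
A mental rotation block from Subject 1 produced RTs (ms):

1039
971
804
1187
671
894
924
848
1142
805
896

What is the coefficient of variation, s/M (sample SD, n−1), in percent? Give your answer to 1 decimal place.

16.5%

n = 11, Σ = 10181, M = 925.5455
Σ(x−M)² = 232130.727; s = √(232130.727/10) = 152.3584
CV = 152.3584 / 925.5455 = 0.16461 = 16.461%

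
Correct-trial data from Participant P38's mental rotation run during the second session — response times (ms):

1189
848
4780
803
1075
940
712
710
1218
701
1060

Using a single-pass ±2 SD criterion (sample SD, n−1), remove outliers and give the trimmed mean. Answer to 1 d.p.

n = 11, ΣRT = 14036, M = 1276.000
Σ(x−M)² = 13864892.00; s = √(13864892.00/10) = 1177.493
Cutoffs: 1276.000 ± 2·1177.493 → [-1079.0, 3631.0]
Outside: 4780 → excluded.
Retained (n=10): Σ = 9256, mean = 9256/10 = 925.600

925.6 ms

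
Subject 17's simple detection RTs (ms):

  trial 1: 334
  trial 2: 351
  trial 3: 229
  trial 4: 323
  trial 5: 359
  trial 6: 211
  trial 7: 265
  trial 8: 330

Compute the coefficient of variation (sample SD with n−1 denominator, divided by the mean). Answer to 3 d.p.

0.190

n = 8, Σ = 2402, M = 300.2500
Σ(x−M)² = 22853.500; s = √(22853.500/7) = 57.1383
CV = 57.1383 / 300.2500 = 0.19030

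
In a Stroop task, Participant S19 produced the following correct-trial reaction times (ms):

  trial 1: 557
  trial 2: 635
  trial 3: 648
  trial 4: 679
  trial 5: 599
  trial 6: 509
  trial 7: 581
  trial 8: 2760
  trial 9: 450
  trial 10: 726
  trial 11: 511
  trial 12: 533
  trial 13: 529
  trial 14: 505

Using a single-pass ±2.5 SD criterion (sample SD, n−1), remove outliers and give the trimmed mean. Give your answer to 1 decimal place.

574.0 ms

n = 14, ΣRT = 10222, M = 730.143
Σ(x−M)² = 4513593.71; s = √(4513593.71/13) = 589.236
Cutoffs: 730.143 ± 2.5·589.236 → [-742.9, 2203.2]
Outside: 2760 → excluded.
Retained (n=13): Σ = 7462, mean = 7462/13 = 574.000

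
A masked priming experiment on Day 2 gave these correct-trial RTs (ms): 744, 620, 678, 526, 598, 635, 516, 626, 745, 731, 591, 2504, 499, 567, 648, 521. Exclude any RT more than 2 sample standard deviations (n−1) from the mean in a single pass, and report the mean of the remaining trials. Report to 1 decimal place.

616.3 ms

n = 16, ΣRT = 11749, M = 734.312
Σ(x−M)² = 3436337.44; s = √(3436337.44/15) = 478.633
Cutoffs: 734.312 ± 2·478.633 → [-223.0, 1691.6]
Outside: 2504 → excluded.
Retained (n=15): Σ = 9245, mean = 9245/15 = 616.333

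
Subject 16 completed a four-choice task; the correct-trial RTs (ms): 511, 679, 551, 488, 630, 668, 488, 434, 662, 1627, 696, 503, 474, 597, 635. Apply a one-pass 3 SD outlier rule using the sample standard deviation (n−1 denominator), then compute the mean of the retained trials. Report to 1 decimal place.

572.6 ms

n = 15, ΣRT = 9643, M = 642.867
Σ(x−M)² = 1141475.73; s = √(1141475.73/14) = 285.542
Cutoffs: 642.867 ± 3·285.542 → [-213.8, 1499.5]
Outside: 1627 → excluded.
Retained (n=14): Σ = 8016, mean = 8016/14 = 572.571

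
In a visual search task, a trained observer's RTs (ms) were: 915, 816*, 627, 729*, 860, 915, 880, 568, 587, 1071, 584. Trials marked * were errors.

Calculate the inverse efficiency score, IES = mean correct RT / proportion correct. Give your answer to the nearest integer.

952 ms

Correct trials (n=9): 915, 627, 860, 915, 880, 568, 587, 1071, 584
Mean correct RT = 7007/9 = 778.5556 ms
Proportion correct = 9/11
IES = 778.5556 / (9/11) = 951.568 ms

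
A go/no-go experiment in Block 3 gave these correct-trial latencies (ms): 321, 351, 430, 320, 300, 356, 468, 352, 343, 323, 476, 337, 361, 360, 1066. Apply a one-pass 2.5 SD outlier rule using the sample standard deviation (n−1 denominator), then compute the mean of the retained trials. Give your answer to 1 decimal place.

364.1 ms

n = 15, ΣRT = 6164, M = 410.933
Σ(x−M)² = 498612.93; s = √(498612.93/14) = 188.720
Cutoffs: 410.933 ± 2.5·188.720 → [-60.9, 882.7]
Outside: 1066 → excluded.
Retained (n=14): Σ = 5098, mean = 5098/14 = 364.143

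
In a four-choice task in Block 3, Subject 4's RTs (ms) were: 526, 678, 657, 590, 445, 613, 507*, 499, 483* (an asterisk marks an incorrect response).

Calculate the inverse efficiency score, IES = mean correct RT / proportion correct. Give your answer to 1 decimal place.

736.2 ms

Correct trials (n=7): 526, 678, 657, 590, 445, 613, 499
Mean correct RT = 4008/7 = 572.5714 ms
Proportion correct = 7/9
IES = 572.5714 / (7/9) = 736.163 ms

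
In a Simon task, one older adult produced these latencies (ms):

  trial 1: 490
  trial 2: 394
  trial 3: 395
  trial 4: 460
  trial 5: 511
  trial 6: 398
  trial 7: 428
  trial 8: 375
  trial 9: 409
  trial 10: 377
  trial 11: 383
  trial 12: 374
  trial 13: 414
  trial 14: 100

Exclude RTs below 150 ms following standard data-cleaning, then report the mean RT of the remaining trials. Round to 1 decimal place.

416.0 ms

Excluded: 100
Retained (n=13): Σ = 5408
Mean = 5408/13 = 416.0000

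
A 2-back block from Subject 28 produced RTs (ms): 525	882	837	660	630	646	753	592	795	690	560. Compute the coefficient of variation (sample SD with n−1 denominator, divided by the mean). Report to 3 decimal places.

0.168

n = 11, Σ = 7570, M = 688.1818
Σ(x−M)² = 133595.636; s = √(133595.636/10) = 115.5836
CV = 115.5836 / 688.1818 = 0.16796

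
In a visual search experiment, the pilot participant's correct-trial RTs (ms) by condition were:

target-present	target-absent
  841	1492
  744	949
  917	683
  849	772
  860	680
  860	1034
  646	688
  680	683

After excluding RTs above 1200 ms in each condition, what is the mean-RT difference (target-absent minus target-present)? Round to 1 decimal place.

target-absent: exclude 1492
M(target-present) = 6397/8 = 799.625
M(target-absent) = 5489/7 = 784.143
Difference = 784.143 − 799.625 = -15.482 ms

-15.5 ms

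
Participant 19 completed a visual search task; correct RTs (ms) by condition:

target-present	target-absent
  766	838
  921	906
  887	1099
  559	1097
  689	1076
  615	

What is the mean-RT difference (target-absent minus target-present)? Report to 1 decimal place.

M(target-present) = 4437/6 = 739.500
M(target-absent) = 5016/5 = 1003.200
Difference = 1003.200 − 739.500 = 263.700 ms

263.7 ms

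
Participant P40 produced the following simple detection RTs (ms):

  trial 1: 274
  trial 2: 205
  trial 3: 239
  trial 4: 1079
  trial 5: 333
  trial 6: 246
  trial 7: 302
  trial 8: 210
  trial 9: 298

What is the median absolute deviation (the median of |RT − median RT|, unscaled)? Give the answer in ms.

35 ms

Sorted: 205, 210, 239, 246, 274, 298, 302, 333, 1079 → median = 274
|x − 274|: 0, 69, 35, 805, 59, 28, 28, 64, 24
Sorted deviations: 0, 24, 28, 28, 35, 59, 64, 69, 805 → MAD = 35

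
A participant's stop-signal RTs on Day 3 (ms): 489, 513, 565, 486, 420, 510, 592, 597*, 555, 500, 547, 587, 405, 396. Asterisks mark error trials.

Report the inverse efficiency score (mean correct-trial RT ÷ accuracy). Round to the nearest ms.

Correct trials (n=13): 489, 513, 565, 486, 420, 510, 592, 555, 500, 547, 587, 405, 396
Mean correct RT = 6565/13 = 505.0000 ms
Proportion correct = 13/14
IES = 505.0000 / (13/14) = 543.846 ms

544 ms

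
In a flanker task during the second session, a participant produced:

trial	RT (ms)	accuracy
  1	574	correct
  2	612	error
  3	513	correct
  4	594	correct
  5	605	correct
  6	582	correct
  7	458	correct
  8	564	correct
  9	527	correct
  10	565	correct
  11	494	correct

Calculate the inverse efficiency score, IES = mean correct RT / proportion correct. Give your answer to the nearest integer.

602 ms

Correct trials (n=10): 574, 513, 594, 605, 582, 458, 564, 527, 565, 494
Mean correct RT = 5476/10 = 547.6000 ms
Proportion correct = 10/11
IES = 547.6000 / (10/11) = 602.360 ms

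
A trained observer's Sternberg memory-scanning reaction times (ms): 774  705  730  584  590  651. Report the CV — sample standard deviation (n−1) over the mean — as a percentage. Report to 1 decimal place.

11.5%

n = 6, Σ = 4034, M = 672.3333
Σ(x−M)² = 29765.333; s = √(29765.333/5) = 77.1561
CV = 77.1561 / 672.3333 = 0.11476 = 11.476%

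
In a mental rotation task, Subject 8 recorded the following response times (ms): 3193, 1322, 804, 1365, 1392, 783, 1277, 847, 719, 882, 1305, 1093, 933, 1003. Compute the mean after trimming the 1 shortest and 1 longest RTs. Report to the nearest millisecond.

Sorted: 719, 783, 804, 847, 882, 933, 1003, 1093, 1277, 1305, 1322, 1365, 1392, 3193
Drop lowest 1 (719) and highest 1 (3193)
Remaining (n=12): Σ = 13006, mean = 13006/12 = 1083.833

1084 ms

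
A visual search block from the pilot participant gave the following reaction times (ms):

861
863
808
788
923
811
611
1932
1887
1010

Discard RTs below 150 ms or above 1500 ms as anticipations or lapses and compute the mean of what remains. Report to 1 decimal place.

Excluded: 1887, 1932
Retained (n=8): Σ = 6675
Mean = 6675/8 = 834.3750

834.4 ms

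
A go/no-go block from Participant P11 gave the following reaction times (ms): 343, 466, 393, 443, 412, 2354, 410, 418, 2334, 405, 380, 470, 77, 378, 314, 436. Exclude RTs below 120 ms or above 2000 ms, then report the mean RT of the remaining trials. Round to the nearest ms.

Excluded: 77, 2334, 2354
Retained (n=13): Σ = 5268
Mean = 5268/13 = 405.2308

405 ms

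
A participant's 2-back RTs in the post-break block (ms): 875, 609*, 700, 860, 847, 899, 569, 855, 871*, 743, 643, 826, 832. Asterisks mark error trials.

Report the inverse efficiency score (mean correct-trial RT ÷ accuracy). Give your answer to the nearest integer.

929 ms

Correct trials (n=11): 875, 700, 860, 847, 899, 569, 855, 743, 643, 826, 832
Mean correct RT = 8649/11 = 786.2727 ms
Proportion correct = 11/13
IES = 786.2727 / (11/13) = 929.231 ms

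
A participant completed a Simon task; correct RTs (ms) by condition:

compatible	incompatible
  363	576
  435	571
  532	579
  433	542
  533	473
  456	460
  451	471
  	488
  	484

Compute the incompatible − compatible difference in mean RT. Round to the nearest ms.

58 ms

M(compatible) = 3203/7 = 457.571
M(incompatible) = 4644/9 = 516.000
Difference = 516.000 − 457.571 = 58.429 ms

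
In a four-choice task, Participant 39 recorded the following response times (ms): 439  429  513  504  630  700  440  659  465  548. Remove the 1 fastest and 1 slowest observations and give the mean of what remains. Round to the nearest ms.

525 ms

Sorted: 429, 439, 440, 465, 504, 513, 548, 630, 659, 700
Drop lowest 1 (429) and highest 1 (700)
Remaining (n=8): Σ = 4198, mean = 4198/8 = 524.750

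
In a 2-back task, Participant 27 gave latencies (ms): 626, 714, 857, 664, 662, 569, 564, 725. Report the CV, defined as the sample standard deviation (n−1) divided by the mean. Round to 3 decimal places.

n = 8, Σ = 5381, M = 672.6250
Σ(x−M)² = 63347.875; s = √(63347.875/7) = 95.1299
CV = 95.1299 / 672.6250 = 0.14143

0.141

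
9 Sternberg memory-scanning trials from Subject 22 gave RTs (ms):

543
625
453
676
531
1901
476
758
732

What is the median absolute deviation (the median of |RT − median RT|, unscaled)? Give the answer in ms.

107 ms

Sorted: 453, 476, 531, 543, 625, 676, 732, 758, 1901 → median = 625
|x − 625|: 82, 0, 172, 51, 94, 1276, 149, 133, 107
Sorted deviations: 0, 51, 82, 94, 107, 133, 149, 172, 1276 → MAD = 107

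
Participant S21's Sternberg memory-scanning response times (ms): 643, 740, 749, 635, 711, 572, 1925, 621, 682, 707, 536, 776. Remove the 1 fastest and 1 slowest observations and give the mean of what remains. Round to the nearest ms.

Sorted: 536, 572, 621, 635, 643, 682, 707, 711, 740, 749, 776, 1925
Drop lowest 1 (536) and highest 1 (1925)
Remaining (n=10): Σ = 6836, mean = 6836/10 = 683.600

684 ms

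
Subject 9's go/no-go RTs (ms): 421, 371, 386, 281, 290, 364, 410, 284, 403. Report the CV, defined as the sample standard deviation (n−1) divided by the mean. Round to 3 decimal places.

0.159

n = 9, Σ = 3210, M = 356.6667
Σ(x−M)² = 25700.000; s = √(25700.000/8) = 56.6789
CV = 56.6789 / 356.6667 = 0.15891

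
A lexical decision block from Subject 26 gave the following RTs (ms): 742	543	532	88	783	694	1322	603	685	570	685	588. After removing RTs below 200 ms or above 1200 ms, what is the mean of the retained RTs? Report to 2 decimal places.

Excluded: 88, 1322
Retained (n=10): Σ = 6425
Mean = 6425/10 = 642.5000

642.50 ms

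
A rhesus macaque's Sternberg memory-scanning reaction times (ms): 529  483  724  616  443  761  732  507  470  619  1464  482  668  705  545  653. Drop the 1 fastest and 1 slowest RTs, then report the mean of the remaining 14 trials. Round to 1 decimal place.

606.7 ms

Sorted: 443, 470, 482, 483, 507, 529, 545, 616, 619, 653, 668, 705, 724, 732, 761, 1464
Drop lowest 1 (443) and highest 1 (1464)
Remaining (n=14): Σ = 8494, mean = 8494/14 = 606.714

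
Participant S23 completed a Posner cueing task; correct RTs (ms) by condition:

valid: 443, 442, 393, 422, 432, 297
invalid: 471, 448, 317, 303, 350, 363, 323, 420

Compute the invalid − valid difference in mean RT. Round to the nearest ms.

-30 ms

M(valid) = 2429/6 = 404.833
M(invalid) = 2995/8 = 374.375
Difference = 374.375 − 404.833 = -30.458 ms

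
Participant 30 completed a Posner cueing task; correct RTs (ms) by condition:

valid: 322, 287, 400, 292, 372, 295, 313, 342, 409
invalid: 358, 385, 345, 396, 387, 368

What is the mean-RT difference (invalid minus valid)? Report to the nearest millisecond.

36 ms

M(valid) = 3032/9 = 336.889
M(invalid) = 2239/6 = 373.167
Difference = 373.167 − 336.889 = 36.278 ms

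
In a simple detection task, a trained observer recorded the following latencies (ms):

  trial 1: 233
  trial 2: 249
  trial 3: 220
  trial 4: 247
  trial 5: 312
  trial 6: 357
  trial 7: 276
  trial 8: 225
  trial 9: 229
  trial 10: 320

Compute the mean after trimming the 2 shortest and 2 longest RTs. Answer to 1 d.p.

257.7 ms

Sorted: 220, 225, 229, 233, 247, 249, 276, 312, 320, 357
Drop lowest 2 (220, 225) and highest 2 (320, 357)
Remaining (n=6): Σ = 1546, mean = 1546/6 = 257.667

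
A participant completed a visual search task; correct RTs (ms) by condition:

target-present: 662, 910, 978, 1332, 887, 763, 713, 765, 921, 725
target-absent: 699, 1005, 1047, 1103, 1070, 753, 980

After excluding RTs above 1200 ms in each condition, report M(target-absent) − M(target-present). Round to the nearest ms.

target-present: exclude 1332
M(target-present) = 7324/9 = 813.778
M(target-absent) = 6657/7 = 951.000
Difference = 951.000 − 813.778 = 137.222 ms

137 ms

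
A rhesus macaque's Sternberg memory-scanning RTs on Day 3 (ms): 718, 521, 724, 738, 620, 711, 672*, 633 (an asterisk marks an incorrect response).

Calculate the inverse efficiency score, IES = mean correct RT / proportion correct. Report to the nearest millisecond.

762 ms

Correct trials (n=7): 718, 521, 724, 738, 620, 711, 633
Mean correct RT = 4665/7 = 666.4286 ms
Proportion correct = 7/8
IES = 666.4286 / (7/8) = 761.633 ms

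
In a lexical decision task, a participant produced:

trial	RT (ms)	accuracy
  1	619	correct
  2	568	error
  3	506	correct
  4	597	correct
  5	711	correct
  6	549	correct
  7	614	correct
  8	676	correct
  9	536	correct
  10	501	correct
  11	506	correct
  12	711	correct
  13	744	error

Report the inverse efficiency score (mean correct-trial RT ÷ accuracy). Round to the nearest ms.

Correct trials (n=11): 619, 506, 597, 711, 549, 614, 676, 536, 501, 506, 711
Mean correct RT = 6526/11 = 593.2727 ms
Proportion correct = 11/13
IES = 593.2727 / (11/13) = 701.140 ms

701 ms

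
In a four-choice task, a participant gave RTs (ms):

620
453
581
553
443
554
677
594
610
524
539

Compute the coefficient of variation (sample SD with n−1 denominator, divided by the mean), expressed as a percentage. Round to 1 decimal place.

12.4%

n = 11, Σ = 6148, M = 558.9091
Σ(x−M)² = 48332.909; s = √(48332.909/10) = 69.5219
CV = 69.5219 / 558.9091 = 0.12439 = 12.439%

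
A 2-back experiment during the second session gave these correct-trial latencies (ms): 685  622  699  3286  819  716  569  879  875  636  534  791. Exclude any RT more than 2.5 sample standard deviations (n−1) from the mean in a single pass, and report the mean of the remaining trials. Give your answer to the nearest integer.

n = 12, ΣRT = 11111, M = 925.917
Σ(x−M)² = 6215422.92; s = √(6215422.92/11) = 751.690
Cutoffs: 925.917 ± 2.5·751.690 → [-953.3, 2805.1]
Outside: 3286 → excluded.
Retained (n=11): Σ = 7825, mean = 7825/11 = 711.364

711 ms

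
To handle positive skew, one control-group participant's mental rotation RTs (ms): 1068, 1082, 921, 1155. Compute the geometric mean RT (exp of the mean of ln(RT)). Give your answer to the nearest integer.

1053 ms

ln(RT): 6.9735, 6.9866, 6.8255, 7.0519
Mean ln(RT) = 27.8374/4 = 6.95936
Geometric mean = exp(6.95936) = 1052.96 ms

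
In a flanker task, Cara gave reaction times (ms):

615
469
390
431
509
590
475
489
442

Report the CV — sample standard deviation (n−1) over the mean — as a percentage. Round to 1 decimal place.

n = 9, Σ = 4410, M = 490.0000
Σ(x−M)² = 42438.000; s = √(42438.000/8) = 72.8337
CV = 72.8337 / 490.0000 = 0.14864 = 14.864%

14.9%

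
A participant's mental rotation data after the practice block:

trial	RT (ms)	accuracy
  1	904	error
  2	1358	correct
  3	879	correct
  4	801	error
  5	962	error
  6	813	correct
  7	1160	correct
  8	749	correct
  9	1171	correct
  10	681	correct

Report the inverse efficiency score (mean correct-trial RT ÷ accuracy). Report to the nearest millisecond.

1390 ms

Correct trials (n=7): 1358, 879, 813, 1160, 749, 1171, 681
Mean correct RT = 6811/7 = 973.0000 ms
Proportion correct = 7/10
IES = 973.0000 / (7/10) = 1390.000 ms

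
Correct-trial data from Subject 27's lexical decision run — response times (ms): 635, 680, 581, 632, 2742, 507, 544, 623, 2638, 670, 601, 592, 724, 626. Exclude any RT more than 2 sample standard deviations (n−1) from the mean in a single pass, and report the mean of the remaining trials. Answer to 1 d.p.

617.9 ms

n = 14, ΣRT = 12795, M = 913.929
Σ(x−M)² = 7404232.93; s = √(7404232.93/13) = 754.690
Cutoffs: 913.929 ± 2·754.690 → [-595.5, 2423.3]
Outside: 2638, 2742 → excluded.
Retained (n=12): Σ = 7415, mean = 7415/12 = 617.917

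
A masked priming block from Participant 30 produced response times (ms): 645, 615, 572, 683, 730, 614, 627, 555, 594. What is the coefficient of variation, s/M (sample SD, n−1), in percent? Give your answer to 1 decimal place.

n = 9, Σ = 5635, M = 626.1111
Σ(x−M)² = 23672.889; s = √(23672.889/8) = 54.3977
CV = 54.3977 / 626.1111 = 0.08688 = 8.688%

8.7%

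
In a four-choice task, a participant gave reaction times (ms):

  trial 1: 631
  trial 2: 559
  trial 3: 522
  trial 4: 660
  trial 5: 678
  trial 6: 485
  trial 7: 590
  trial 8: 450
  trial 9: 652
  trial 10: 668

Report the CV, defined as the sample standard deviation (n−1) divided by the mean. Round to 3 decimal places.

n = 10, Σ = 5895, M = 589.5000
Σ(x−M)² = 60460.500; s = √(60460.500/9) = 81.9624
CV = 81.9624 / 589.5000 = 0.13904

0.139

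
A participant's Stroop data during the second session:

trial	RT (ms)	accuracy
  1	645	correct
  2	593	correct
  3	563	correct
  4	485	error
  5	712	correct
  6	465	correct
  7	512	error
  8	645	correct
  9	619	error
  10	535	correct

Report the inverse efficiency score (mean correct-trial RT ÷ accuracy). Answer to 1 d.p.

848.6 ms

Correct trials (n=7): 645, 593, 563, 712, 465, 645, 535
Mean correct RT = 4158/7 = 594.0000 ms
Proportion correct = 7/10
IES = 594.0000 / (7/10) = 848.571 ms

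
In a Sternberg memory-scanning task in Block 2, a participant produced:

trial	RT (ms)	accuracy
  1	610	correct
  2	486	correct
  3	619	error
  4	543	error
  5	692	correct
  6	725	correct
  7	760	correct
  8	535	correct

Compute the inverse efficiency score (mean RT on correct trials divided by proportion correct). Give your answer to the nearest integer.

Correct trials (n=6): 610, 486, 692, 725, 760, 535
Mean correct RT = 3808/6 = 634.6667 ms
Proportion correct = 6/8
IES = 634.6667 / (6/8) = 846.222 ms

846 ms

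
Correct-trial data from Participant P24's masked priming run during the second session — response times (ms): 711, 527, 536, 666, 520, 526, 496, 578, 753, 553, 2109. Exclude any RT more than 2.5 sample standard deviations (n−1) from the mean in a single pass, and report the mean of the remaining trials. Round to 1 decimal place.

586.6 ms

n = 11, ΣRT = 7975, M = 725.000
Σ(x−M)² = 2180102.00; s = √(2180102.00/10) = 466.916
Cutoffs: 725.000 ± 2.5·466.916 → [-442.3, 1892.3]
Outside: 2109 → excluded.
Retained (n=10): Σ = 5866, mean = 5866/10 = 586.600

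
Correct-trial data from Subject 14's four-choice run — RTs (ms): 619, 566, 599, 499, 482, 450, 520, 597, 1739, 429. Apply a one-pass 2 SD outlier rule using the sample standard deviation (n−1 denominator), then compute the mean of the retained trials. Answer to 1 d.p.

529.0 ms

n = 10, ΣRT = 6500, M = 650.000
Σ(x−M)² = 1356114.00; s = √(1356114.00/9) = 388.174
Cutoffs: 650.000 ± 2·388.174 → [-126.3, 1426.3]
Outside: 1739 → excluded.
Retained (n=9): Σ = 4761, mean = 4761/9 = 529.000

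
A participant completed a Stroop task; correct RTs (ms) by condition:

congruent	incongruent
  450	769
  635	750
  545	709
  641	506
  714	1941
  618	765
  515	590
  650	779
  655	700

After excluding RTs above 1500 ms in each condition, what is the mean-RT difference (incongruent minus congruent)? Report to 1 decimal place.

incongruent: exclude 1941
M(congruent) = 5423/9 = 602.556
M(incongruent) = 5568/8 = 696.000
Difference = 696.000 − 602.556 = 93.444 ms

93.4 ms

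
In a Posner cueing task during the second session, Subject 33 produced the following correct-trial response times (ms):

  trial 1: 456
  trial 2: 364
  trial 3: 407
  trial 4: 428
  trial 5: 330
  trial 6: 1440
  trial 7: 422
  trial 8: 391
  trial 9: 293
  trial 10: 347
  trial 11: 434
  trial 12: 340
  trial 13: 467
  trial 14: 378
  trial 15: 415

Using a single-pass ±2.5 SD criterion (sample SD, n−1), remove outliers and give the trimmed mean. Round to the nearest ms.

391 ms

n = 15, ΣRT = 6912, M = 460.800
Σ(x−M)² = 1061092.40; s = √(1061092.40/14) = 275.304
Cutoffs: 460.800 ± 2.5·275.304 → [-227.5, 1149.1]
Outside: 1440 → excluded.
Retained (n=14): Σ = 5472, mean = 5472/14 = 390.857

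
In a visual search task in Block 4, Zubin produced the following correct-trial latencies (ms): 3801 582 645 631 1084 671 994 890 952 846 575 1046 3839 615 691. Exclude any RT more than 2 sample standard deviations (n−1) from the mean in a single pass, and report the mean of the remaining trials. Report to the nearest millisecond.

786 ms

n = 15, ΣRT = 17862, M = 1190.800
Σ(x−M)² = 16376262.40; s = √(16376262.40/14) = 1081.542
Cutoffs: 1190.800 ± 2·1081.542 → [-972.3, 3353.9]
Outside: 3801, 3839 → excluded.
Retained (n=13): Σ = 10222, mean = 10222/13 = 786.308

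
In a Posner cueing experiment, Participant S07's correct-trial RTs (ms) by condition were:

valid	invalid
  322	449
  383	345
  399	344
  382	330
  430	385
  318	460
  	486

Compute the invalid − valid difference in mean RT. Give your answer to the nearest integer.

M(valid) = 2234/6 = 372.333
M(invalid) = 2799/7 = 399.857
Difference = 399.857 − 372.333 = 27.524 ms

28 ms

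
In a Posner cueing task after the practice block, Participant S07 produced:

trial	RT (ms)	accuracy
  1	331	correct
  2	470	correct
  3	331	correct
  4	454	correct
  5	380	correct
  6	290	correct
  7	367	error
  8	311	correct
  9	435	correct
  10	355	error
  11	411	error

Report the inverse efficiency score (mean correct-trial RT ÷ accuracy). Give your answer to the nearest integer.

Correct trials (n=8): 331, 470, 331, 454, 380, 290, 311, 435
Mean correct RT = 3002/8 = 375.2500 ms
Proportion correct = 8/11
IES = 375.2500 / (8/11) = 515.969 ms

516 ms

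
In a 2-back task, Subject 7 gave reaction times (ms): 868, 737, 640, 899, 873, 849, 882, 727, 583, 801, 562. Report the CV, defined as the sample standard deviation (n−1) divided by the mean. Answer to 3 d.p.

n = 11, Σ = 8421, M = 765.5455
Σ(x−M)² = 154452.727; s = √(154452.727/10) = 124.2790
CV = 124.2790 / 765.5455 = 0.16234

0.162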